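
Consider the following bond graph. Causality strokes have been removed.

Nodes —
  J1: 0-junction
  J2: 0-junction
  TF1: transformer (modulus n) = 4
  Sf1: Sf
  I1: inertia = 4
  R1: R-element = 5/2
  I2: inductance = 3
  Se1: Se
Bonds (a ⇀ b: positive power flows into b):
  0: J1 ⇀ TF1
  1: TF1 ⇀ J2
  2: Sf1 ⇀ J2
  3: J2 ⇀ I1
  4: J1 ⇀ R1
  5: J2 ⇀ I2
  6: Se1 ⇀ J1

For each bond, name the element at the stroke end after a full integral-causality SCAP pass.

bond 0 |TF1
bond 1 |J2
bond 2 |Sf1
bond 3 |I1
bond 4 |R1
bond 5 |I2
bond 6 |J1

β2 stroke→Sf1  (Sf1 fixes flow; stroke at Sf1)
β6 stroke→J1  (Se1: effort source, stroke at far end)
β0 stroke→TF1  (J1: bond 6 brought effort, rest push out)
β4 stroke→R1  (0-jn J1 has e-setter on 6)
β1 stroke→J2  (TF TF1: opposite of bond 0)
β3 stroke→I1  (common-e at J2 fixed by 1)
β5 stroke→I2  (J2 effort already set via bond 1)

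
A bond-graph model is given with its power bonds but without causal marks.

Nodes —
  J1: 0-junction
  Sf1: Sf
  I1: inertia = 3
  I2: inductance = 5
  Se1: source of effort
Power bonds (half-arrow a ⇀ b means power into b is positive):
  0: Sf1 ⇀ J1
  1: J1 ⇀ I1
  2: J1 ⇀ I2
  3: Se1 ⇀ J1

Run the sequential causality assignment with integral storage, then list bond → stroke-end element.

β0 |Sf1
β1 |I1
β2 |I2
β3 |J1

#0 stroke at Sf1  (Sf1 fixes flow; stroke at Sf1)
#3 stroke at J1  (source Se1 imposes e)
#1 stroke at I1  (J1 effort already set via bond 3)
#2 stroke at I2  (J1: bond 3 brought effort, rest push out)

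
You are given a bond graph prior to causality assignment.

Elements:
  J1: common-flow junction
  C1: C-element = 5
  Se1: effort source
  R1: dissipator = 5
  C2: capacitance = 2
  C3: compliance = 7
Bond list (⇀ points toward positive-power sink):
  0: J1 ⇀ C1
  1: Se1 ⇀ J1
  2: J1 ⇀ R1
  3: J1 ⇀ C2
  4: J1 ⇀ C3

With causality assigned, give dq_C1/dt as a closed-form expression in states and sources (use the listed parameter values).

dq_C1/dt = E_Se1/5 - q_C1/25 - q_C2/10 - q_C3/35

β1 stroke at J1  (Se1: effort source, stroke at far end)
β0 stroke at J1  (prefer integral on C1)
β3 stroke at J1  (C2 outputs effort q/C2)
β4 stroke at J1  (C3 outputs effort q/C3)
β2 stroke at R1  (closing 1-jn rule on J1)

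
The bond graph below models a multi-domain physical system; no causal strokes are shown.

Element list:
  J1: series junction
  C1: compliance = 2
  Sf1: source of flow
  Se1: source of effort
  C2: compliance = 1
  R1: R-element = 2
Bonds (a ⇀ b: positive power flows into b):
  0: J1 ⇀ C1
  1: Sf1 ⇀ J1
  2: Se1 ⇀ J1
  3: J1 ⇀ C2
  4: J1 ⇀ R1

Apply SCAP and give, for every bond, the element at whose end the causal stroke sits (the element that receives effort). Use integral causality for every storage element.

#0 stroke at J1
#1 stroke at Sf1
#2 stroke at J1
#3 stroke at J1
#4 stroke at J1

b1 |Sf1  (Sf1: flow source, stroke at near end)
b2 |J1  (Se1 fixes effort; stroke away)
b0 |J1  (common-f at J1 fixed by 1)
b3 |J1  (J1: bond 1 brought flow, rest push out)
b4 |J1  (J1 flow already set via bond 1)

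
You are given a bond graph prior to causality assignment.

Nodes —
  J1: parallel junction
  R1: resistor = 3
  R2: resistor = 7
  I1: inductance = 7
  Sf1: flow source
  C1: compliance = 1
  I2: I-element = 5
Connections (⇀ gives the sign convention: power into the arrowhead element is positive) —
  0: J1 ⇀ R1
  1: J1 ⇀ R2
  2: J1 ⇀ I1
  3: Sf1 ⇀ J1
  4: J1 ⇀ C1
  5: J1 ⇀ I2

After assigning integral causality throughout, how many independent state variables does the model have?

b3 stroke→Sf1  (Sf1 (Sf) sets flow on bond)
b2 stroke→I1  (I1 integral (f out))
b4 stroke→J1  (prefer integral on C1)
b0 stroke→R1  (J1: bond 4 brought effort, rest push out)
b1 stroke→R2  (common-e at J1 fixed by 4)
b5 stroke→I2  (0-jn J1 has e-setter on 4)

3  (C1, I1, I2 all integral)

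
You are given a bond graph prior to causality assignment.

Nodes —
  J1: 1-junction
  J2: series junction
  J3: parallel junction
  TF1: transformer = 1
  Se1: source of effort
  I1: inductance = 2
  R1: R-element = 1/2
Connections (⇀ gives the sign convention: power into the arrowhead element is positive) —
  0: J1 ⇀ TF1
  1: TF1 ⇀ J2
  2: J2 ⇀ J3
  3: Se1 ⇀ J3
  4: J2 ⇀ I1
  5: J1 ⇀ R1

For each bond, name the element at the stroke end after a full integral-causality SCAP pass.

b0 →TF1
b1 →J2
b2 →J2
b3 →J3
b4 →I1
b5 →J1

b3 |J3  (Se1 (Se) sets effort on bond)
b2 |J2  (common-e at J3 fixed by 3)
b4 |I1  (I1 integral (f out))
b1 |J2  (J2 flow already set via bond 4)
b0 |TF1  (through TF1, causality passes straight; one stroke at TF1)
b5 |J1  (J1: bond 0 brought flow, rest push out)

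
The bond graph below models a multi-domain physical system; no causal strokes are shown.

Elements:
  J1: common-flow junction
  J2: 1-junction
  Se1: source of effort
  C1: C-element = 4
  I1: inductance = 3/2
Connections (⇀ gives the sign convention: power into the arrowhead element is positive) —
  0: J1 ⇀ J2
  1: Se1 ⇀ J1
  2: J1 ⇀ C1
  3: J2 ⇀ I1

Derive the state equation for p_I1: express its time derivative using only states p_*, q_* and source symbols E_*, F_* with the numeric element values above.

dp_I1/dt = E_Se1 - q_C1/4

b1 stroke at J1  (Se1 fixes effort; stroke away)
b2 stroke at J1  (prefer integral on C1)
b0 stroke at J2  (only one flow-in slot at J1)
b3 stroke at I1  (closing 1-jn rule on J2)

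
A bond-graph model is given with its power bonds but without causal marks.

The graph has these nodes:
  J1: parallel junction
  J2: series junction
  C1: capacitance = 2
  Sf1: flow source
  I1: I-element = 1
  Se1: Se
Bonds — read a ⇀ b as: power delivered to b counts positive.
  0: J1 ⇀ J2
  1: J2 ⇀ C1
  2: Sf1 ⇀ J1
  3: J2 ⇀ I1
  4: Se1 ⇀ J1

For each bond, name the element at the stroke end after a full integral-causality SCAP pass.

#0 stroke→J2
#1 stroke→J2
#2 stroke→Sf1
#3 stroke→I1
#4 stroke→J1

b2 stroke→Sf1  (Sf1 (Sf) sets flow on bond)
b4 stroke→J1  (Se1 (Se) sets effort on bond)
b0 stroke→J2  (common-e at J1 fixed by 4)
b1 stroke→J2  (C1: C, integral causality)
b3 stroke→I1  (J2 needs exactly one f-in)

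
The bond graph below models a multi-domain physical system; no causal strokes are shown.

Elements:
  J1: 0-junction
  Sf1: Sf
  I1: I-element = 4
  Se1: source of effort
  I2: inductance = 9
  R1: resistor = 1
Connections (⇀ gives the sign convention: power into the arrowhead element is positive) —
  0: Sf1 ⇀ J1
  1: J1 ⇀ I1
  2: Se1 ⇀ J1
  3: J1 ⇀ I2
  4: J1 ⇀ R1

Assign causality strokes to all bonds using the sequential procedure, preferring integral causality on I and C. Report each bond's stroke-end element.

#0 →Sf1  (Sf1 (Sf) sets flow on bond)
#2 →J1  (Se1 (Se) sets effort on bond)
#1 →I1  (0-jn J1 has e-setter on 2)
#3 →I2  (J1 effort already set via bond 2)
#4 →R1  (common-e at J1 fixed by 2)

bond 0 stroke→Sf1
bond 1 stroke→I1
bond 2 stroke→J1
bond 3 stroke→I2
bond 4 stroke→R1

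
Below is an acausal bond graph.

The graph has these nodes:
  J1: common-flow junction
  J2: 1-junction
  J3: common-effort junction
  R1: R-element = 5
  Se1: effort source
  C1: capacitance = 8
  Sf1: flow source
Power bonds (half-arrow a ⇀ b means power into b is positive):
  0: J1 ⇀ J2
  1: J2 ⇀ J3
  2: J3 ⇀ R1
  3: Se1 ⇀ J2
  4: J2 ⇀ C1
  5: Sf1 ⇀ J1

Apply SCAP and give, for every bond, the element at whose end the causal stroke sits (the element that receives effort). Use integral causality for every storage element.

#0 →J1
#1 →J2
#2 →J3
#3 →J2
#4 →J2
#5 →Sf1

#3 stroke at J2  (Se1 (Se) sets effort on bond)
#5 stroke at Sf1  (Sf1 fixes flow; stroke at Sf1)
#0 stroke at J1  (J1 flow already set via bond 5)
#1 stroke at J2  (J2: bond 0 brought flow, rest push out)
#4 stroke at J2  (1-jn J2 has f-setter on 0)
#2 stroke at J3  (only one effort-in slot at J3)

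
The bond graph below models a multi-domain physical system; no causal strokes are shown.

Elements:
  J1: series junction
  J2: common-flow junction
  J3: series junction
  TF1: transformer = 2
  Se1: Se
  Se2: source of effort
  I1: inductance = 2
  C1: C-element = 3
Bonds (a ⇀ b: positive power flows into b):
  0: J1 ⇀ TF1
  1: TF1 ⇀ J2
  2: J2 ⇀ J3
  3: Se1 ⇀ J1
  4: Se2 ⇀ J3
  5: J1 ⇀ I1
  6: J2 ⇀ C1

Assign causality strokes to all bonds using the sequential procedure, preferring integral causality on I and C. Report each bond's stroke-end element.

#0 →J1
#1 →TF1
#2 →J2
#3 →J1
#4 →J3
#5 →I1
#6 →J2

bond 3 →J1  (source Se1 imposes e)
bond 4 →J3  (Se2 fixes effort; stroke away)
bond 2 →J2  (J3 needs exactly one f-in)
bond 5 →I1  (prefer integral on I1)
bond 0 →J1  (J1: bond 5 brought flow, rest push out)
bond 1 →TF1  (TF1: transformer flips bond 0)
bond 6 →J2  (1-jn J2 has f-setter on 1)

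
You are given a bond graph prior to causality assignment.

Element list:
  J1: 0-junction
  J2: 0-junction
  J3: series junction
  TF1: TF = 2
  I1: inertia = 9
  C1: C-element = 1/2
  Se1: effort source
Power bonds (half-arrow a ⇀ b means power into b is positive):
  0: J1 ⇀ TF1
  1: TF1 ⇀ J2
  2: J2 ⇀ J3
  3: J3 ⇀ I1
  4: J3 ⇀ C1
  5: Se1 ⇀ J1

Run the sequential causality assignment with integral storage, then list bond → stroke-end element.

b0 stroke→TF1
b1 stroke→J2
b2 stroke→J3
b3 stroke→I1
b4 stroke→J3
b5 stroke→J1

β5 →J1  (Se1 (Se) sets effort on bond)
β0 →TF1  (common-e at J1 fixed by 5)
β1 →J2  (TF1: transformer flips bond 0)
β2 →J3  (0-jn J2 has e-setter on 1)
β3 →I1  (I1 integral (f out))
β4 →J3  (common-f at J3 fixed by 3)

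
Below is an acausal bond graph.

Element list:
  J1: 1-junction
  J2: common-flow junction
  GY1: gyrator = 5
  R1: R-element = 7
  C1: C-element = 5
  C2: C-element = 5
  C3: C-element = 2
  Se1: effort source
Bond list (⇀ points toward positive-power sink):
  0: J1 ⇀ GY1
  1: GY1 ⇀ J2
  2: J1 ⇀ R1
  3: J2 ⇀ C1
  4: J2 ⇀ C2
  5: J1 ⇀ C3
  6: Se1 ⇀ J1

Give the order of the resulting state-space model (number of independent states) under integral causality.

3  (C1, C2, C3 all integral)

β6 →J1  (Se1: effort source, stroke at far end)
β3 →J2  (C1 integral (e out))
β4 →J2  (C2: C, integral causality)
β1 →GY1  (J2: last free bond brings flow in)
β0 →GY1  (GY1: gyrator matches bond 1)
β2 →J1  (J1 flow already set via bond 0)
β5 →J1  (1-jn J1 has f-setter on 0)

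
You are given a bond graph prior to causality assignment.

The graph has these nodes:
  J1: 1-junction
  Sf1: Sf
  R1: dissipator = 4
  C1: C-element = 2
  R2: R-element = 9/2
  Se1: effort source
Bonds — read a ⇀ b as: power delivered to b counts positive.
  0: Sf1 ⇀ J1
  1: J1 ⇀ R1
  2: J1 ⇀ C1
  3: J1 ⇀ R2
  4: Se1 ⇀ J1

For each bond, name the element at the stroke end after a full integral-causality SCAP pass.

#0 stroke→Sf1
#1 stroke→J1
#2 stroke→J1
#3 stroke→J1
#4 stroke→J1

#0 |Sf1  (Sf1 (Sf) sets flow on bond)
#4 |J1  (Se1 fixes effort; stroke away)
#1 |J1  (J1 flow already set via bond 0)
#2 |J1  (J1: bond 0 brought flow, rest push out)
#3 |J1  (common-f at J1 fixed by 0)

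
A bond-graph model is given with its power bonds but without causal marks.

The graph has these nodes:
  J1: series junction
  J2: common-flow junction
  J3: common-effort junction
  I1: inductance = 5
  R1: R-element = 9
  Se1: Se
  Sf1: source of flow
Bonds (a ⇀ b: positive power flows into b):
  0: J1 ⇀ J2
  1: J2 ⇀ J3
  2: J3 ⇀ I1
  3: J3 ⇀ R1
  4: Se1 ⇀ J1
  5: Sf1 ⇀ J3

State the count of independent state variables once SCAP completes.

β4 stroke at J1  (Se1 (Se) sets effort on bond)
β5 stroke at Sf1  (Sf1 (Sf) sets flow on bond)
β0 stroke at J2  (J1: last free bond brings flow in)
β1 stroke at J3  (J2 needs exactly one f-in)
β2 stroke at I1  (common-e at J3 fixed by 1)
β3 stroke at R1  (J3 effort already set via bond 1)

1  (I1 all integral)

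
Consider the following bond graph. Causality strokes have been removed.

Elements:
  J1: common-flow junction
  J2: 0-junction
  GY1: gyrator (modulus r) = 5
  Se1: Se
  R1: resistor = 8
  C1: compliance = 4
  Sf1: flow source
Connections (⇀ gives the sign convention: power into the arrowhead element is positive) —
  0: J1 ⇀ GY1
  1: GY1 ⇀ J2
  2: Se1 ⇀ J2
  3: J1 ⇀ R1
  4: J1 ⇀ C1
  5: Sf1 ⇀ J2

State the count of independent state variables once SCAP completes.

1  (C1 all integral)

β2 stroke at J2  (source Se1 imposes e)
β5 stroke at Sf1  (Sf1 (Sf) sets flow on bond)
β1 stroke at GY1  (J2 effort already set via bond 2)
β0 stroke at GY1  (GY1 both-in/both-out from 1)
β3 stroke at J1  (J1 flow already set via bond 0)
β4 stroke at J1  (J1 flow already set via bond 0)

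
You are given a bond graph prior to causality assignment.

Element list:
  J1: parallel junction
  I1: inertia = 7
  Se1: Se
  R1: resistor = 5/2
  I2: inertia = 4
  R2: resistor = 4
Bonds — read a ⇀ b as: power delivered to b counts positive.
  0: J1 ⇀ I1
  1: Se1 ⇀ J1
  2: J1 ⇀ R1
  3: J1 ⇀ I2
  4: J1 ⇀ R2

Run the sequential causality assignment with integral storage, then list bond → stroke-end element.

b1 →J1  (Se1 (Se) sets effort on bond)
b0 →I1  (J1 effort already set via bond 1)
b2 →R1  (J1: bond 1 brought effort, rest push out)
b3 →I2  (J1 effort already set via bond 1)
b4 →R2  (0-jn J1 has e-setter on 1)

b0 →I1
b1 →J1
b2 →R1
b3 →I2
b4 →R2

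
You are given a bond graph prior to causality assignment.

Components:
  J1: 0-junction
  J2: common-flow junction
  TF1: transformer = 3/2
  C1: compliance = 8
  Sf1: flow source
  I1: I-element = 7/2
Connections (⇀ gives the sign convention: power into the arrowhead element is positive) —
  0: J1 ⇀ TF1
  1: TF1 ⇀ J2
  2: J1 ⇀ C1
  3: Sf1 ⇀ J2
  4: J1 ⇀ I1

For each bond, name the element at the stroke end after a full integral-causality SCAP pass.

bond 0 →TF1
bond 1 →J2
bond 2 →J1
bond 3 →Sf1
bond 4 →I1

β3 stroke at Sf1  (Sf1 fixes flow; stroke at Sf1)
β1 stroke at J2  (1-jn J2 has f-setter on 3)
β0 stroke at TF1  (through TF1, causality passes straight; one stroke at TF1)
β2 stroke at J1  (C1 outputs effort q/C1)
β4 stroke at I1  (0-jn J1 has e-setter on 2)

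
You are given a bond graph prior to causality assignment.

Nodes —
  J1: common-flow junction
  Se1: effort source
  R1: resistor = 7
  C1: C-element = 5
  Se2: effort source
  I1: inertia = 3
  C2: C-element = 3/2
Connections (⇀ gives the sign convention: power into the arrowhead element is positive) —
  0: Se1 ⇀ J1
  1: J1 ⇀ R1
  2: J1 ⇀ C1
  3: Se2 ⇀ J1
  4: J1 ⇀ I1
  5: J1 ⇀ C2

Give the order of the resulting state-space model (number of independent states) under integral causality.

3  (C1, C2, I1 all integral)

#0 →J1  (source Se1 imposes e)
#3 →J1  (Se2 fixes effort; stroke away)
#2 →J1  (C1: C, integral causality)
#4 →I1  (I1: I, integral causality)
#1 →J1  (J1: bond 4 brought flow, rest push out)
#5 →J1  (J1: bond 4 brought flow, rest push out)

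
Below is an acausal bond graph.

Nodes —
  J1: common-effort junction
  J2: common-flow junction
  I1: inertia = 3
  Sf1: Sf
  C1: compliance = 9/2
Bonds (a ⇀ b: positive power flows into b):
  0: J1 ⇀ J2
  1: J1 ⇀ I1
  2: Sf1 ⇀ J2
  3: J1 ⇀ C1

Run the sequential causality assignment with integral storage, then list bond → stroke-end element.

β0 |J2
β1 |I1
β2 |Sf1
β3 |J1

#2 stroke→Sf1  (Sf1 fixes flow; stroke at Sf1)
#0 stroke→J2  (J2: bond 2 brought flow, rest push out)
#1 stroke→I1  (I1 outputs flow p/I1)
#3 stroke→J1  (only one effort-in slot at J1)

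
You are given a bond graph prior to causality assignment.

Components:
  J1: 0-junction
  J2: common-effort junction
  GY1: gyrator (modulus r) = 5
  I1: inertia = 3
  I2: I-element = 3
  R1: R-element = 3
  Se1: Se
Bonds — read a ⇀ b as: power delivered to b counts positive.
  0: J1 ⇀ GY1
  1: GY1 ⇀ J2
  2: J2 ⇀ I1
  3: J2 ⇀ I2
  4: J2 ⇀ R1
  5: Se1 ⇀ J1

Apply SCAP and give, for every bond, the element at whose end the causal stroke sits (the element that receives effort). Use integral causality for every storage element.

b5 →J1  (Se1 fixes effort; stroke away)
b0 →GY1  (0-jn J1 has e-setter on 5)
b1 →GY1  (GY1: gyrator matches bond 0)
b2 →I1  (I1 integral (f out))
b3 →I2  (I2 integral (f out))
b4 →J2  (closing 0-jn rule on J2)

bond 0 |GY1
bond 1 |GY1
bond 2 |I1
bond 3 |I2
bond 4 |J2
bond 5 |J1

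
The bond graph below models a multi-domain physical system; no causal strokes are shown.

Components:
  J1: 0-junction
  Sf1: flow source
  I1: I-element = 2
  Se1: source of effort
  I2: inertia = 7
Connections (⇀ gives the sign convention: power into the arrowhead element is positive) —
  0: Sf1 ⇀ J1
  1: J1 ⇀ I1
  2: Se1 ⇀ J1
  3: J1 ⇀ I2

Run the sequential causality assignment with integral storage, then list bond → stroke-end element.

β0 stroke→Sf1
β1 stroke→I1
β2 stroke→J1
β3 stroke→I2

bond 0 stroke at Sf1  (Sf1 (Sf) sets flow on bond)
bond 2 stroke at J1  (Se1 (Se) sets effort on bond)
bond 1 stroke at I1  (J1 effort already set via bond 2)
bond 3 stroke at I2  (0-jn J1 has e-setter on 2)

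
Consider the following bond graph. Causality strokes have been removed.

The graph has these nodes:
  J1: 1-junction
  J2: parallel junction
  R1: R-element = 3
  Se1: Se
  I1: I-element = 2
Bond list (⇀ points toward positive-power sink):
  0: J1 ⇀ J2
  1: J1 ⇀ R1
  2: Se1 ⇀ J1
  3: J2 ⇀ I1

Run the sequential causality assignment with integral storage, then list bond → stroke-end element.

#2 stroke→J1  (Se1 (Se) sets effort on bond)
#3 stroke→I1  (I1 outputs flow p/I1)
#0 stroke→J2  (J2 needs exactly one e-in)
#1 stroke→J1  (1-jn J1 has f-setter on 0)

bond 0 |J2
bond 1 |J1
bond 2 |J1
bond 3 |I1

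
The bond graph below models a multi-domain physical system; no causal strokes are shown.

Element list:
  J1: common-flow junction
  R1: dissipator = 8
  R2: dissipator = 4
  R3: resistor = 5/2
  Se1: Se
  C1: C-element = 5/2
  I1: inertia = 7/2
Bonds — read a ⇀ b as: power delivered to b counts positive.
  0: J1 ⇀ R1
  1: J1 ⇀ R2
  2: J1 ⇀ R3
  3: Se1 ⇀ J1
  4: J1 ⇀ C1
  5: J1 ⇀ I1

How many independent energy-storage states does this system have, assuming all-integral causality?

b3 →J1  (source Se1 imposes e)
b4 →J1  (prefer integral on C1)
b5 →I1  (I1 integral (f out))
b0 →J1  (J1: bond 5 brought flow, rest push out)
b1 →J1  (1-jn J1 has f-setter on 5)
b2 →J1  (common-f at J1 fixed by 5)

2  (C1, I1 all integral)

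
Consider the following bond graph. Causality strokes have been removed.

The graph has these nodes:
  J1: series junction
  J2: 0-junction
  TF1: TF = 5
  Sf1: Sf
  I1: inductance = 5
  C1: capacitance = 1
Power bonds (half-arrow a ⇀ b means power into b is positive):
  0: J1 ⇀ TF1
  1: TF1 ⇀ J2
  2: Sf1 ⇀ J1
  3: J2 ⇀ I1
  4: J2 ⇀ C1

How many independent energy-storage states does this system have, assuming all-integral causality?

bond 2 →Sf1  (Sf1 fixes flow; stroke at Sf1)
bond 0 →J1  (common-f at J1 fixed by 2)
bond 1 →TF1  (TF1 one-in-one-out from 0)
bond 3 →I1  (I1: I, integral causality)
bond 4 →J2  (J2 needs exactly one e-in)

2  (C1, I1 all integral)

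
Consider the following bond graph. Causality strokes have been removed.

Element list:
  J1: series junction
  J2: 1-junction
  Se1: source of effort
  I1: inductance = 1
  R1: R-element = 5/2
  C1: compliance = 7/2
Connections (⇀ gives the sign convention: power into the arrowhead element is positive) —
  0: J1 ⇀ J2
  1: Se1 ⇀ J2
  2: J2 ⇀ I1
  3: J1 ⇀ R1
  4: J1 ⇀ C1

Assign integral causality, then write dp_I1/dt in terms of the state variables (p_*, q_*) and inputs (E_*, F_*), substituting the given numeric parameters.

dp_I1/dt = E_Se1 - 5*p_I1/2 - 2*q_C1/7

#1 →J2  (source Se1 imposes e)
#2 →I1  (I1 outputs flow p/I1)
#0 →J2  (J2 flow already set via bond 2)
#3 →J1  (1-jn J1 has f-setter on 0)
#4 →J1  (J1: bond 0 brought flow, rest push out)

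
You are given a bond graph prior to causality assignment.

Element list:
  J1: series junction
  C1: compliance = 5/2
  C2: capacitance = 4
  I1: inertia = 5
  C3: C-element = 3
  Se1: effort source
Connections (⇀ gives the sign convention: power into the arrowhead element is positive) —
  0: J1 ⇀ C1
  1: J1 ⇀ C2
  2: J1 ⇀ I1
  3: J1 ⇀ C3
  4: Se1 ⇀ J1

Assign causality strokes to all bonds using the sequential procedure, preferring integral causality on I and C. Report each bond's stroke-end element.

#0 |J1
#1 |J1
#2 |I1
#3 |J1
#4 |J1

bond 4 |J1  (source Se1 imposes e)
bond 0 |J1  (C1 outputs effort q/C1)
bond 1 |J1  (prefer integral on C2)
bond 2 |I1  (I1 integral (f out))
bond 3 |J1  (J1: bond 2 brought flow, rest push out)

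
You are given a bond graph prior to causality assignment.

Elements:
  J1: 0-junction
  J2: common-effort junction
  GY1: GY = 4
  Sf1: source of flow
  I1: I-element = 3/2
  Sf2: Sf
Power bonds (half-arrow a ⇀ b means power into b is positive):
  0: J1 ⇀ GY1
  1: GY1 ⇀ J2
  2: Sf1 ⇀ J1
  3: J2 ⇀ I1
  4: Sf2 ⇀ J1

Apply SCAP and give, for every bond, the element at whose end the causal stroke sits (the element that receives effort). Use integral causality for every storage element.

b2 stroke→Sf1  (Sf1 (Sf) sets flow on bond)
b4 stroke→Sf2  (Sf2 fixes flow; stroke at Sf2)
b0 stroke→J1  (only one effort-in slot at J1)
b1 stroke→J2  (through GY1, causality inverts; strokes same side of GY1)
b3 stroke→I1  (J2: bond 1 brought effort, rest push out)

β0 →J1
β1 →J2
β2 →Sf1
β3 →I1
β4 →Sf2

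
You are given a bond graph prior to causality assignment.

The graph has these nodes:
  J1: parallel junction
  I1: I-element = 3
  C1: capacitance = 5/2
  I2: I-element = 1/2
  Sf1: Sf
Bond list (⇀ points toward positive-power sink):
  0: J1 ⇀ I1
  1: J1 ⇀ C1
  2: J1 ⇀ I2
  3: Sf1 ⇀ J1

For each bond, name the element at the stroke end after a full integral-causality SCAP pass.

bond 3 stroke→Sf1  (Sf1 (Sf) sets flow on bond)
bond 0 stroke→I1  (prefer integral on I1)
bond 1 stroke→J1  (C1: C, integral causality)
bond 2 stroke→I2  (J1: bond 1 brought effort, rest push out)

#0 →I1
#1 →J1
#2 →I2
#3 →Sf1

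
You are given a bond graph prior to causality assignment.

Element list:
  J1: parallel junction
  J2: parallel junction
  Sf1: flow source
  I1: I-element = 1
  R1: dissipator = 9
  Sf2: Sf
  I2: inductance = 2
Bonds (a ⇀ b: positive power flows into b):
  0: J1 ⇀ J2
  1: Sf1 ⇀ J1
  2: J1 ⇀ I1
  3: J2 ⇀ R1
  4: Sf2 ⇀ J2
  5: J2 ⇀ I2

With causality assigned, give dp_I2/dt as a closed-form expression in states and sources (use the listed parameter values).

dp_I2/dt = 9*F_Sf1 + 9*F_Sf2 - 9*p_I1 - 9*p_I2/2

b1 |Sf1  (Sf1: flow source, stroke at near end)
b4 |Sf2  (Sf2 fixes flow; stroke at Sf2)
b2 |I1  (I1: I, integral causality)
b0 |J1  (closing 0-jn rule on J1)
b5 |I2  (I2 outputs flow p/I2)
b3 |J2  (J2 needs exactly one e-in)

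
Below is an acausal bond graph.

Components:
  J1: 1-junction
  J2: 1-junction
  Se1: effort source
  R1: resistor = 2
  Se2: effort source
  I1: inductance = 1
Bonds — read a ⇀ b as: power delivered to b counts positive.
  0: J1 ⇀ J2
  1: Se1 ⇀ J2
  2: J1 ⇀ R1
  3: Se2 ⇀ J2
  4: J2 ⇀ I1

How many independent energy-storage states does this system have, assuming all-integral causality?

1  (I1 all integral)

β1 stroke at J2  (Se1: effort source, stroke at far end)
β3 stroke at J2  (Se2: effort source, stroke at far end)
β4 stroke at I1  (I1: I, integral causality)
β0 stroke at J2  (1-jn J2 has f-setter on 4)
β2 stroke at J1  (common-f at J1 fixed by 0)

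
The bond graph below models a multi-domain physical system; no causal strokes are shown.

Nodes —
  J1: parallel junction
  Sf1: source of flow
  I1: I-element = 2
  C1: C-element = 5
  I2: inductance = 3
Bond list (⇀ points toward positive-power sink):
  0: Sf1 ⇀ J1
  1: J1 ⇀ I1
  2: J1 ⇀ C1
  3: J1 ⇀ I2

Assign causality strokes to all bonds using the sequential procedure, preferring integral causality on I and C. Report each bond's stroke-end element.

b0 stroke at Sf1
b1 stroke at I1
b2 stroke at J1
b3 stroke at I2

b0 →Sf1  (Sf1 fixes flow; stroke at Sf1)
b1 →I1  (prefer integral on I1)
b2 →J1  (C1 integral (e out))
b3 →I2  (J1: bond 2 brought effort, rest push out)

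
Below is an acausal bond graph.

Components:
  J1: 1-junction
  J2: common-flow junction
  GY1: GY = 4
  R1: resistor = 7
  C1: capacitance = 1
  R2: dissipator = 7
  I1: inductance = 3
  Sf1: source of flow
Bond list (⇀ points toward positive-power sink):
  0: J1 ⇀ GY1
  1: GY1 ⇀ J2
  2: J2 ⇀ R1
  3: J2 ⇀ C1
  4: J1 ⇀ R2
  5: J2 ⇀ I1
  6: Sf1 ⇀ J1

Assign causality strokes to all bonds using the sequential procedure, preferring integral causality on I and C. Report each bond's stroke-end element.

b0 stroke at J1
b1 stroke at J2
b2 stroke at J2
b3 stroke at J2
b4 stroke at J1
b5 stroke at I1
b6 stroke at Sf1

b6 |Sf1  (source Sf1 imposes f)
b0 |J1  (J1: bond 6 brought flow, rest push out)
b4 |J1  (J1: bond 6 brought flow, rest push out)
b1 |J2  (GY1 both-in/both-out from 0)
b3 |J2  (C1: C, integral causality)
b5 |I1  (I1: I, integral causality)
b2 |J2  (J2 flow already set via bond 5)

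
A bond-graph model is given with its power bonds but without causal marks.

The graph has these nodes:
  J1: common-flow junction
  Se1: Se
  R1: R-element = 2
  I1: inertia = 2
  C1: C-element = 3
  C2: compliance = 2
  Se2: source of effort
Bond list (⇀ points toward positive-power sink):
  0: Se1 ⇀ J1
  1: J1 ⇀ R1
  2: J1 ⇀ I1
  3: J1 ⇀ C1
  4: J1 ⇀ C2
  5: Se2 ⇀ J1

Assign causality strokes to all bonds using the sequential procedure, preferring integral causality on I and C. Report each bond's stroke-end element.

bond 0 →J1
bond 1 →J1
bond 2 →I1
bond 3 →J1
bond 4 →J1
bond 5 →J1

bond 0 |J1  (source Se1 imposes e)
bond 5 |J1  (source Se2 imposes e)
bond 2 |I1  (I1: I, integral causality)
bond 1 |J1  (1-jn J1 has f-setter on 2)
bond 3 |J1  (1-jn J1 has f-setter on 2)
bond 4 |J1  (common-f at J1 fixed by 2)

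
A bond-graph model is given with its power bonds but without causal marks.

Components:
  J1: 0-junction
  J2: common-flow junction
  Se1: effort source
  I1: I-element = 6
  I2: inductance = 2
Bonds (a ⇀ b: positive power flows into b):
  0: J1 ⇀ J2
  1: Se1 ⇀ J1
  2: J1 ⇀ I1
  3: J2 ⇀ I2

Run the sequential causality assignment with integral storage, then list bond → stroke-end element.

β0 |J2
β1 |J1
β2 |I1
β3 |I2

bond 1 stroke→J1  (Se1: effort source, stroke at far end)
bond 0 stroke→J2  (J1: bond 1 brought effort, rest push out)
bond 2 stroke→I1  (common-e at J1 fixed by 1)
bond 3 stroke→I2  (closing 1-jn rule on J2)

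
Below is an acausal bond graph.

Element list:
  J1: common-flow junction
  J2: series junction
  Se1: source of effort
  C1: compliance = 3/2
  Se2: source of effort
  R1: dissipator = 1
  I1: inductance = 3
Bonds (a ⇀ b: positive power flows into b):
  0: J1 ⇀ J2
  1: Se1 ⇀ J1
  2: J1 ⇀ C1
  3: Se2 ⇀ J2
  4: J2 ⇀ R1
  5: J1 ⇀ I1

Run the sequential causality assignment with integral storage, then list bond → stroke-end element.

bond 1 →J1  (source Se1 imposes e)
bond 3 →J2  (source Se2 imposes e)
bond 2 →J1  (C1: C, integral causality)
bond 5 →I1  (prefer integral on I1)
bond 0 →J1  (J1 flow already set via bond 5)
bond 4 →J2  (J2 flow already set via bond 0)

bond 0 stroke at J1
bond 1 stroke at J1
bond 2 stroke at J1
bond 3 stroke at J2
bond 4 stroke at J2
bond 5 stroke at I1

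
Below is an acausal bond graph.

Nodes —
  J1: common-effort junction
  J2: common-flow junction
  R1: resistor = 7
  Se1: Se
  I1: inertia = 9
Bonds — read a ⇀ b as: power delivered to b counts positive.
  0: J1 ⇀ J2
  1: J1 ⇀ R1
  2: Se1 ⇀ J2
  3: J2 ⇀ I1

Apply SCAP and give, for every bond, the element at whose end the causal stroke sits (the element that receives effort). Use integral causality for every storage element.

b2 stroke→J2  (source Se1 imposes e)
b3 stroke→I1  (I1 integral (f out))
b0 stroke→J2  (J2: bond 3 brought flow, rest push out)
b1 stroke→J1  (J1: last free bond brings effort in)

β0 stroke→J2
β1 stroke→J1
β2 stroke→J2
β3 stroke→I1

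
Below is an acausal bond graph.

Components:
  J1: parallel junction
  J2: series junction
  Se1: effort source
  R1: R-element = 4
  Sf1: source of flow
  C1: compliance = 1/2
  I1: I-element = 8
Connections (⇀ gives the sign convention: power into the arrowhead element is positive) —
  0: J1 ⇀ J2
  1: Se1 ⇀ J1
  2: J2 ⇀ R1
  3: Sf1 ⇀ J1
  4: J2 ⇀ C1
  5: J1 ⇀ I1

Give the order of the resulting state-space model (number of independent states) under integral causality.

2  (C1, I1 all integral)

b1 stroke at J1  (Se1: effort source, stroke at far end)
b3 stroke at Sf1  (Sf1: flow source, stroke at near end)
b0 stroke at J2  (J1 effort already set via bond 1)
b5 stroke at I1  (common-e at J1 fixed by 1)
b4 stroke at J2  (C1 outputs effort q/C1)
b2 stroke at R1  (only one flow-in slot at J2)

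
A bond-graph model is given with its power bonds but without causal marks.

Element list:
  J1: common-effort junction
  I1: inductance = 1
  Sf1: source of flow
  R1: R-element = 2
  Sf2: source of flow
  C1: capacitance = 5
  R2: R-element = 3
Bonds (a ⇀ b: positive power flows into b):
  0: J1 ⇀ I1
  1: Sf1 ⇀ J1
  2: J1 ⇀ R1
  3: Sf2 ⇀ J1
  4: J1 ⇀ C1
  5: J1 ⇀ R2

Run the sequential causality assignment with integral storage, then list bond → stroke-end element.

b1 |Sf1  (source Sf1 imposes f)
b3 |Sf2  (source Sf2 imposes f)
b0 |I1  (I1: I, integral causality)
b4 |J1  (C1 outputs effort q/C1)
b2 |R1  (common-e at J1 fixed by 4)
b5 |R2  (J1: bond 4 brought effort, rest push out)

β0 →I1
β1 →Sf1
β2 →R1
β3 →Sf2
β4 →J1
β5 →R2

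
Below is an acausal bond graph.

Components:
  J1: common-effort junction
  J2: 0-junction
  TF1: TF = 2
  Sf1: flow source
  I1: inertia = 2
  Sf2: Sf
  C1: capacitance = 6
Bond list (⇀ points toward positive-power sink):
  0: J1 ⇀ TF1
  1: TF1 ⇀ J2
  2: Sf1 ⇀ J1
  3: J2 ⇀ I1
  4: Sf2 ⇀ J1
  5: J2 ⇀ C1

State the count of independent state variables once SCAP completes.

2  (C1, I1 all integral)

b2 |Sf1  (Sf1: flow source, stroke at near end)
b4 |Sf2  (Sf2: flow source, stroke at near end)
b0 |J1  (only one effort-in slot at J1)
b1 |TF1  (TF1 one-in-one-out from 0)
b3 |I1  (I1 integral (f out))
b5 |J2  (J2: last free bond brings effort in)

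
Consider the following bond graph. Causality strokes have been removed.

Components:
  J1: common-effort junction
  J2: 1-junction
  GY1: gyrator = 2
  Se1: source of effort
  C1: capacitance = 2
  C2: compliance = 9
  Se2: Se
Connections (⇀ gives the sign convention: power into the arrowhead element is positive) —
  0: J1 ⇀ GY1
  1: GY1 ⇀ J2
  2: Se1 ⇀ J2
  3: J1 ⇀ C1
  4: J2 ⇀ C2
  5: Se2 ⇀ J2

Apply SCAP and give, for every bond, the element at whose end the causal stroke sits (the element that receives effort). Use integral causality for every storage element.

b2 |J2  (Se1 fixes effort; stroke away)
b5 |J2  (Se2 fixes effort; stroke away)
b3 |J1  (prefer integral on C1)
b0 |GY1  (0-jn J1 has e-setter on 3)
b1 |GY1  (through GY1, causality inverts; strokes same side of GY1)
b4 |J2  (1-jn J2 has f-setter on 1)

#0 →GY1
#1 →GY1
#2 →J2
#3 →J1
#4 →J2
#5 →J2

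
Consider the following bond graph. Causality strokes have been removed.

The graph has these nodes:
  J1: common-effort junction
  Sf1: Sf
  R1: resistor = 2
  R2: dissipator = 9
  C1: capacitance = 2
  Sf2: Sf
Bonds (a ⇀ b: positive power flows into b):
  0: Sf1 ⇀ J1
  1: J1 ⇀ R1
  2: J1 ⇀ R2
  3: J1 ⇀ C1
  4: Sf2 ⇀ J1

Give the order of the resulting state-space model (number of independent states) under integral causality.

#0 stroke at Sf1  (Sf1 (Sf) sets flow on bond)
#4 stroke at Sf2  (Sf2 fixes flow; stroke at Sf2)
#3 stroke at J1  (C1 outputs effort q/C1)
#1 stroke at R1  (0-jn J1 has e-setter on 3)
#2 stroke at R2  (J1: bond 3 brought effort, rest push out)

1  (C1 all integral)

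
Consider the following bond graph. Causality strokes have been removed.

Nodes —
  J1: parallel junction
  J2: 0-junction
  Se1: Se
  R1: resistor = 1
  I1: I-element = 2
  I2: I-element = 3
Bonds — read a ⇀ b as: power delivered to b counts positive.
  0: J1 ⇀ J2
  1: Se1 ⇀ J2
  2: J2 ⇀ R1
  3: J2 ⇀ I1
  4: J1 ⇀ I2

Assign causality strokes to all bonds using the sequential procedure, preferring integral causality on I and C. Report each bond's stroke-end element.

β0 stroke at J1
β1 stroke at J2
β2 stroke at R1
β3 stroke at I1
β4 stroke at I2

b1 stroke→J2  (source Se1 imposes e)
b0 stroke→J1  (J2: bond 1 brought effort, rest push out)
b2 stroke→R1  (J2 effort already set via bond 1)
b3 stroke→I1  (0-jn J2 has e-setter on 1)
b4 stroke→I2  (J1: bond 0 brought effort, rest push out)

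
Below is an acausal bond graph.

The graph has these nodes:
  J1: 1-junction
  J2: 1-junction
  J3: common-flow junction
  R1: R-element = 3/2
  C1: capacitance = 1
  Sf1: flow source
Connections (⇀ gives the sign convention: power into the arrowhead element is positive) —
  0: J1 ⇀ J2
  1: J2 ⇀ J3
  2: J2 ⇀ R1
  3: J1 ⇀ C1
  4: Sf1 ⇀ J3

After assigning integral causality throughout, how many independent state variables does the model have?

b4 stroke at Sf1  (source Sf1 imposes f)
b1 stroke at J3  (J3 flow already set via bond 4)
b0 stroke at J2  (J2 flow already set via bond 1)
b2 stroke at J2  (1-jn J2 has f-setter on 1)
b3 stroke at J1  (1-jn J1 has f-setter on 0)

1  (C1 all integral)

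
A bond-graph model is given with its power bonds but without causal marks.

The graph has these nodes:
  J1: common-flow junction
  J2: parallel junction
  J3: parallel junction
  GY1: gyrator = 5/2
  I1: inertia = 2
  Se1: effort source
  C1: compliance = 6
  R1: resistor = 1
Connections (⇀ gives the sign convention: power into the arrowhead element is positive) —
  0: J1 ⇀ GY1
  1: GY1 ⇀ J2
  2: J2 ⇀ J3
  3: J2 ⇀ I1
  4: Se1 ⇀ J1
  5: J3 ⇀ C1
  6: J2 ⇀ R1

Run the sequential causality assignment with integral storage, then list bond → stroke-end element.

bond 4 →J1  (Se1: effort source, stroke at far end)
bond 0 →GY1  (only one flow-in slot at J1)
bond 1 →GY1  (GY GY1: same side as bond 0)
bond 3 →I1  (I1 outputs flow p/I1)
bond 5 →J3  (C1 outputs effort q/C1)
bond 2 →J2  (J3 effort already set via bond 5)
bond 6 →R1  (0-jn J2 has e-setter on 2)

bond 0 →GY1
bond 1 →GY1
bond 2 →J2
bond 3 →I1
bond 4 →J1
bond 5 →J3
bond 6 →R1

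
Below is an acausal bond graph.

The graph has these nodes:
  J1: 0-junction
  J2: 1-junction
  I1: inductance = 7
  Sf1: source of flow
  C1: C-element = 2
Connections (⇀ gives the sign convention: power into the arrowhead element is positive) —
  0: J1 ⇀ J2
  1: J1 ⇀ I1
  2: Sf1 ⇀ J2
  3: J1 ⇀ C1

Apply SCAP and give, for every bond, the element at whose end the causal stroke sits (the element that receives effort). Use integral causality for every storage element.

bond 0 →J2
bond 1 →I1
bond 2 →Sf1
bond 3 →J1

#2 →Sf1  (Sf1: flow source, stroke at near end)
#0 →J2  (common-f at J2 fixed by 2)
#1 →I1  (I1: I, integral causality)
#3 →J1  (only one effort-in slot at J1)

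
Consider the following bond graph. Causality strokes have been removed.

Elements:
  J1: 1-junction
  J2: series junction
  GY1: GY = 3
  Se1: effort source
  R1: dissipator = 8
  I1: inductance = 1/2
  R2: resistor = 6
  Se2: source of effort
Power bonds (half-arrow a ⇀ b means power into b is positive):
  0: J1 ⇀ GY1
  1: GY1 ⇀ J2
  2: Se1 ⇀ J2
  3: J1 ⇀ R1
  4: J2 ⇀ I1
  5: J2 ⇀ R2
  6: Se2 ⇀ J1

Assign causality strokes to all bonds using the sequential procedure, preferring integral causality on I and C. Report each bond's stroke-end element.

b0 |J1
b1 |J2
b2 |J2
b3 |R1
b4 |I1
b5 |J2
b6 |J1

bond 2 stroke→J2  (Se1 (Se) sets effort on bond)
bond 6 stroke→J1  (Se2 fixes effort; stroke away)
bond 4 stroke→I1  (I1 integral (f out))
bond 1 stroke→J2  (1-jn J2 has f-setter on 4)
bond 5 stroke→J2  (common-f at J2 fixed by 4)
bond 0 stroke→J1  (GY1 both-in/both-out from 1)
bond 3 stroke→R1  (J1: last free bond brings flow in)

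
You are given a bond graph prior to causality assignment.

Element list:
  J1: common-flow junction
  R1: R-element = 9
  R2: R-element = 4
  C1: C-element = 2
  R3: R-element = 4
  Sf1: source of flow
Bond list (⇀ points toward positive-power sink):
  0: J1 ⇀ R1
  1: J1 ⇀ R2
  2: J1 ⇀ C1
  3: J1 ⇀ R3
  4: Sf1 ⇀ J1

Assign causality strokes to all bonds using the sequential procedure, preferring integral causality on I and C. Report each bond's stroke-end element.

bond 4 →Sf1  (Sf1: flow source, stroke at near end)
bond 0 →J1  (common-f at J1 fixed by 4)
bond 1 →J1  (1-jn J1 has f-setter on 4)
bond 2 →J1  (common-f at J1 fixed by 4)
bond 3 →J1  (J1: bond 4 brought flow, rest push out)

b0 stroke→J1
b1 stroke→J1
b2 stroke→J1
b3 stroke→J1
b4 stroke→Sf1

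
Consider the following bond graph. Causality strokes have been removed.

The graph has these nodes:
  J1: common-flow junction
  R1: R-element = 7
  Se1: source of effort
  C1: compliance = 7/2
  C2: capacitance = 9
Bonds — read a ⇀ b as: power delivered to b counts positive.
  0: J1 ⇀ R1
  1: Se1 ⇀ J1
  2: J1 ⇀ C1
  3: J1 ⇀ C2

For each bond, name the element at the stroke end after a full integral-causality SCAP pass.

#0 →R1
#1 →J1
#2 →J1
#3 →J1

b1 →J1  (Se1: effort source, stroke at far end)
b2 →J1  (C1 integral (e out))
b3 →J1  (C2: C, integral causality)
b0 →R1  (only one flow-in slot at J1)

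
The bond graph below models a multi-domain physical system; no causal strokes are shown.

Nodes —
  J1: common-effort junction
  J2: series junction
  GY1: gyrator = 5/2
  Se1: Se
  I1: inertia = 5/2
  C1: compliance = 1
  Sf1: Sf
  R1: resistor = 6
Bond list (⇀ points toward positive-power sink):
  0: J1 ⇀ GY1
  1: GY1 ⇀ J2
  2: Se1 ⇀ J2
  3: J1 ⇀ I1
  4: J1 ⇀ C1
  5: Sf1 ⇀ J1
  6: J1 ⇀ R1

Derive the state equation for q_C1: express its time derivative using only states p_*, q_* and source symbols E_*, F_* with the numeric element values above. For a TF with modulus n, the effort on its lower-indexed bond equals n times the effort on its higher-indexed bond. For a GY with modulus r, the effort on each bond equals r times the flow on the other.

dq_C1/dt = 2*E_Se1/5 + F_Sf1 - 2*p_I1/5 - q_C1/6

bond 2 |J2  (source Se1 imposes e)
bond 5 |Sf1  (Sf1 (Sf) sets flow on bond)
bond 1 |GY1  (J2: last free bond brings flow in)
bond 0 |GY1  (GY1: gyrator matches bond 1)
bond 3 |I1  (prefer integral on I1)
bond 4 |J1  (C1 outputs effort q/C1)
bond 6 |R1  (J1 effort already set via bond 4)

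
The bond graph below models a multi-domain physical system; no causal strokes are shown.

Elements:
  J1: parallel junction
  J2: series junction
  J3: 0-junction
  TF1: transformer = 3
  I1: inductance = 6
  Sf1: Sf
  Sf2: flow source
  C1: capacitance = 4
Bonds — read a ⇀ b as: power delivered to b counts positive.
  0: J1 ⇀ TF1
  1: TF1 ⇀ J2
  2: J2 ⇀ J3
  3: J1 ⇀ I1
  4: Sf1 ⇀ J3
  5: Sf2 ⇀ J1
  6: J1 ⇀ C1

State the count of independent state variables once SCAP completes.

2  (C1, I1 all integral)

b4 |Sf1  (Sf1: flow source, stroke at near end)
b5 |Sf2  (Sf2: flow source, stroke at near end)
b2 |J3  (J3 needs exactly one e-in)
b1 |J2  (J2: bond 2 brought flow, rest push out)
b0 |TF1  (TF TF1: opposite of bond 1)
b3 |I1  (prefer integral on I1)
b6 |J1  (closing 0-jn rule on J1)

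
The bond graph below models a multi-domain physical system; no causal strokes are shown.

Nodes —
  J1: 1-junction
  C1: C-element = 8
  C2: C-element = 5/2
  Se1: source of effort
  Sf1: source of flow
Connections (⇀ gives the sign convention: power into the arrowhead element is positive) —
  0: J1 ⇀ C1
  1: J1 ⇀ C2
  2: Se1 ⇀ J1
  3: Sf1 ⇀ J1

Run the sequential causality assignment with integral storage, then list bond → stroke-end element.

#2 →J1  (source Se1 imposes e)
#3 →Sf1  (source Sf1 imposes f)
#0 →J1  (1-jn J1 has f-setter on 3)
#1 →J1  (J1: bond 3 brought flow, rest push out)

b0 |J1
b1 |J1
b2 |J1
b3 |Sf1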